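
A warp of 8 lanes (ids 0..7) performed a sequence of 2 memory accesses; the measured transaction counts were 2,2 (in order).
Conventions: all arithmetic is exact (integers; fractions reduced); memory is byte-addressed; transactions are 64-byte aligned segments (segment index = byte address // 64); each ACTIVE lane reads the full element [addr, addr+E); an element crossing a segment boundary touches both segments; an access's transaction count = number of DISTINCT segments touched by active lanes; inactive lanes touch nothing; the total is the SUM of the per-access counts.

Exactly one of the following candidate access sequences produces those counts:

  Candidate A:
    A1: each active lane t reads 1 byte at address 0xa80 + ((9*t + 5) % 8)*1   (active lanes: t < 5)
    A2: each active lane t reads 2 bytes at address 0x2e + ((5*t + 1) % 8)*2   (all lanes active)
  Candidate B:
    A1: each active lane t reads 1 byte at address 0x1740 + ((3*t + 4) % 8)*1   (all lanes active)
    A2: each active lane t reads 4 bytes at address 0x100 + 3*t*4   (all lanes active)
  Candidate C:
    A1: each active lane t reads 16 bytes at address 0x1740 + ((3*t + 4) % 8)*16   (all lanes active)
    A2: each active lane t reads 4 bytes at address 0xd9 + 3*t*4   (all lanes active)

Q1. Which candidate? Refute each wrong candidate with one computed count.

A: A1 gives 1 transaction, not 2
B: A1 gives 1 transaction, not 2
C: all counts match (2,2)

Answer: C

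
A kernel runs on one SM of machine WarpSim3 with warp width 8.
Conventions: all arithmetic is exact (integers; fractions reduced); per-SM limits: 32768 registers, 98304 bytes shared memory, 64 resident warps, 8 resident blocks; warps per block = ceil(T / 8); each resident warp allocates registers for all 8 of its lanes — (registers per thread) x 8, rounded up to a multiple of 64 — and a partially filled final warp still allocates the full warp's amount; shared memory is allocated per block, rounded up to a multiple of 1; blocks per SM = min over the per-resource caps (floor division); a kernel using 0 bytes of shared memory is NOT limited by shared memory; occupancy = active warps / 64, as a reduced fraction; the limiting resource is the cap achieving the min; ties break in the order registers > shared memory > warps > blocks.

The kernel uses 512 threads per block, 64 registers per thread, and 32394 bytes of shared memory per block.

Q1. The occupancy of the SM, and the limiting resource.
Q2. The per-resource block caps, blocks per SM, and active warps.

Answer: occupancy 1, limited by registers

registers: 1 block
shared memory: 3 blocks
warps: 1 block
blocks: 8 blocks

Answer: 1 block, 64 active warps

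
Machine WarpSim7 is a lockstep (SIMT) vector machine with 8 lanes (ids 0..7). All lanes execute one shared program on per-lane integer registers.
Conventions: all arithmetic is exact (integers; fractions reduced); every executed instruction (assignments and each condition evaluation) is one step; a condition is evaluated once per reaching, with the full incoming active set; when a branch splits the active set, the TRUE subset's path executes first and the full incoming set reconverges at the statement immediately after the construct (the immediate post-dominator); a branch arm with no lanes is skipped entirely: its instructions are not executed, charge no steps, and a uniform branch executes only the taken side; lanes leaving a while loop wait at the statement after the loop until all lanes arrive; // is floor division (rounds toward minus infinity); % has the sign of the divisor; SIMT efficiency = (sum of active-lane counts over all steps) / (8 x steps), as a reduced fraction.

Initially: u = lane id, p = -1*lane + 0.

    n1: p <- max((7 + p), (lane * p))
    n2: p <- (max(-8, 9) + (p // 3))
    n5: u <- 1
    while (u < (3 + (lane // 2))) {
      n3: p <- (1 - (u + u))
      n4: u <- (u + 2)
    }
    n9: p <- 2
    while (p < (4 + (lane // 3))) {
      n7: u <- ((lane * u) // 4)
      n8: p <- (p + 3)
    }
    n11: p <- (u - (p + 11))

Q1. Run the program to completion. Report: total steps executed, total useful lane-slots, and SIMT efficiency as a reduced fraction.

Answer: 22 steps, 134 useful, 67/88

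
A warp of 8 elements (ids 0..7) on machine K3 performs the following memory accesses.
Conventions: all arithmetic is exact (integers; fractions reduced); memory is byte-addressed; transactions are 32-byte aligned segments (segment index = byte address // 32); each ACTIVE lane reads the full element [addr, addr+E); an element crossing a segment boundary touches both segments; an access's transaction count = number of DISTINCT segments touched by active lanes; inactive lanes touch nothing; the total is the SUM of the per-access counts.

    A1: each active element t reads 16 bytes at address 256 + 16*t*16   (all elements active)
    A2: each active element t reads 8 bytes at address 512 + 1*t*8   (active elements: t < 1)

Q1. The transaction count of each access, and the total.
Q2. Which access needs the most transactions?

A1: 8 transactions
A2: 1 transaction

Answer: 8,1; total 9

Answer: A1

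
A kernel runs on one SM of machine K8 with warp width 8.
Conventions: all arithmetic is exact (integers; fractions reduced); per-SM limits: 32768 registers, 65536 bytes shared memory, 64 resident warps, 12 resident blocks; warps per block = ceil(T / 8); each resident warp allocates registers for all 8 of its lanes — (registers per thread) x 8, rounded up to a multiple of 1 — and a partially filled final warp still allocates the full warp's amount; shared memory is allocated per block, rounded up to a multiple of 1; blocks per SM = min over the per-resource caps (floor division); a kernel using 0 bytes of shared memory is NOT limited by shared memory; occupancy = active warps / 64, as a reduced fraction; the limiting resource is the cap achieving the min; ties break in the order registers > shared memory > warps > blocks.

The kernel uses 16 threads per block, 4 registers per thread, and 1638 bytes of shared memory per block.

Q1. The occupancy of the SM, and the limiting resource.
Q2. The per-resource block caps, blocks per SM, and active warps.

Answer: occupancy 3/8, limited by blocks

registers: 512 blocks
shared memory: 40 blocks
warps: 32 blocks
blocks: 12 blocks

Answer: 12 blocks, 24 active warps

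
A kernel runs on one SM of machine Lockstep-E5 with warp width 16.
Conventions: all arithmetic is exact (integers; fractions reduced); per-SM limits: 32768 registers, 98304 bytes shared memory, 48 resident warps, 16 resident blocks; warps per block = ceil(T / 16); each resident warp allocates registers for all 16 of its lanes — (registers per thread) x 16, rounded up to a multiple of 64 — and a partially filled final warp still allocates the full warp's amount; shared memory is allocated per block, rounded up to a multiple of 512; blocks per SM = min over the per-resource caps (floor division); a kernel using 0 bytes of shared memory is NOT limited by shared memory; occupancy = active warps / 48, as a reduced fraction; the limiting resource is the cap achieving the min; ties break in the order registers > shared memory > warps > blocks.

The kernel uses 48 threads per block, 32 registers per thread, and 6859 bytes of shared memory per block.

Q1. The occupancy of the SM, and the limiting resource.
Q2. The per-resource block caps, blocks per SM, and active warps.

Answer: occupancy 13/16, limited by shared memory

registers: 21 blocks
shared memory: 13 blocks
warps: 16 blocks
blocks: 16 blocks

Answer: 13 blocks, 39 active warps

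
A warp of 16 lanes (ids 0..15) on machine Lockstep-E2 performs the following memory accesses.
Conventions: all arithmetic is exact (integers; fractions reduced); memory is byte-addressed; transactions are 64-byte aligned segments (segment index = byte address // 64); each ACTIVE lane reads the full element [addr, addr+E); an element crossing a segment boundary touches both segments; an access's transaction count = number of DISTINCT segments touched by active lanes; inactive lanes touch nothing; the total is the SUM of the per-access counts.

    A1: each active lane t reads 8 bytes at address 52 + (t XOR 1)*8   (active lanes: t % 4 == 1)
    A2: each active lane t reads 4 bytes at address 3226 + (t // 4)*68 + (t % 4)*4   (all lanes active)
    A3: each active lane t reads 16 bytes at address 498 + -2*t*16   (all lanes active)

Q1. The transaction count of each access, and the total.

A1: 3 transactions
A2: 4 transactions
A3: 9 transactions

Answer: 3,4,9; total 16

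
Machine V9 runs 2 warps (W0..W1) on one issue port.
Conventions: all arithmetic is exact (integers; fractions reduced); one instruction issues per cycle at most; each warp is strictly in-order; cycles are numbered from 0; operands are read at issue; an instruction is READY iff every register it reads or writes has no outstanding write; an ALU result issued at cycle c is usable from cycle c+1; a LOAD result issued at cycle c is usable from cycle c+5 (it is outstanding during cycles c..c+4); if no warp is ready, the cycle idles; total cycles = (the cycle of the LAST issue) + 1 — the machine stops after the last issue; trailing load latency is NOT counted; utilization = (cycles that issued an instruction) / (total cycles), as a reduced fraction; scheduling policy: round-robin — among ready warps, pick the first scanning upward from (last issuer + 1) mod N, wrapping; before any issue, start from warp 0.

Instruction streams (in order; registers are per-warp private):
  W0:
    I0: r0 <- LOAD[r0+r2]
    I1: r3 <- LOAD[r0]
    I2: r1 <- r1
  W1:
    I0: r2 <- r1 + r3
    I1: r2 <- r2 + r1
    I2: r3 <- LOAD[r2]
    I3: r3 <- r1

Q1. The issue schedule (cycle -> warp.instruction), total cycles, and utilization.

cycle 0: W0.I0
cycle 1: W1.I0
cycle 2: W1.I1
cycle 3: W1.I2
cycle 4: idle
cycle 5: W0.I1
cycle 6: W0.I2
cycle 7: idle
cycle 8: W1.I3

Answer: 9 cycles, utilization 7/9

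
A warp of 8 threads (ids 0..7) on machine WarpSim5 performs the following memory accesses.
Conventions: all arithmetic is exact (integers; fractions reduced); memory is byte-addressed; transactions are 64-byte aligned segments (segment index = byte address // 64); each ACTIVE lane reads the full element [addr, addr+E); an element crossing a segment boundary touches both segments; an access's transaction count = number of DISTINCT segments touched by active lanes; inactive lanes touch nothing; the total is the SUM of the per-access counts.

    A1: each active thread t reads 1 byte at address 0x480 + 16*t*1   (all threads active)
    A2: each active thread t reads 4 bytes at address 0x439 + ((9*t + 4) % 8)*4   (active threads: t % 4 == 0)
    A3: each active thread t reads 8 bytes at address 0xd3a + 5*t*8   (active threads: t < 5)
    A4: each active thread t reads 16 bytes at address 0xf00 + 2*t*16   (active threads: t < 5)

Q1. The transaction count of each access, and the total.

A1: 2 transactions
A2: 2 transactions
A3: 4 transactions
A4: 3 transactions

Answer: 2,2,4,3; total 11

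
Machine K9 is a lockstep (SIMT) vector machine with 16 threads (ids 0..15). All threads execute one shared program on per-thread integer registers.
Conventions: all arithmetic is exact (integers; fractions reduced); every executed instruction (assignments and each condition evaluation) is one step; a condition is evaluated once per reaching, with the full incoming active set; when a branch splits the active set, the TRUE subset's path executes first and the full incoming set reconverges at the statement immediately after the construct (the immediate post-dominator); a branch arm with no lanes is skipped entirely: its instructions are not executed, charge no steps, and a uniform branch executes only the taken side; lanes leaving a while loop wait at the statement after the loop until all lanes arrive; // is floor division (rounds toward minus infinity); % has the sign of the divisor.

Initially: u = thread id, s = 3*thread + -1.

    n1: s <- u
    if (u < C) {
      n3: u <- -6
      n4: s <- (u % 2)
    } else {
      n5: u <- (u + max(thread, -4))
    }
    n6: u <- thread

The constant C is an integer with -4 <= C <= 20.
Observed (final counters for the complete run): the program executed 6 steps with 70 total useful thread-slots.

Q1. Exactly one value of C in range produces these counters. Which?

Answer: C = 6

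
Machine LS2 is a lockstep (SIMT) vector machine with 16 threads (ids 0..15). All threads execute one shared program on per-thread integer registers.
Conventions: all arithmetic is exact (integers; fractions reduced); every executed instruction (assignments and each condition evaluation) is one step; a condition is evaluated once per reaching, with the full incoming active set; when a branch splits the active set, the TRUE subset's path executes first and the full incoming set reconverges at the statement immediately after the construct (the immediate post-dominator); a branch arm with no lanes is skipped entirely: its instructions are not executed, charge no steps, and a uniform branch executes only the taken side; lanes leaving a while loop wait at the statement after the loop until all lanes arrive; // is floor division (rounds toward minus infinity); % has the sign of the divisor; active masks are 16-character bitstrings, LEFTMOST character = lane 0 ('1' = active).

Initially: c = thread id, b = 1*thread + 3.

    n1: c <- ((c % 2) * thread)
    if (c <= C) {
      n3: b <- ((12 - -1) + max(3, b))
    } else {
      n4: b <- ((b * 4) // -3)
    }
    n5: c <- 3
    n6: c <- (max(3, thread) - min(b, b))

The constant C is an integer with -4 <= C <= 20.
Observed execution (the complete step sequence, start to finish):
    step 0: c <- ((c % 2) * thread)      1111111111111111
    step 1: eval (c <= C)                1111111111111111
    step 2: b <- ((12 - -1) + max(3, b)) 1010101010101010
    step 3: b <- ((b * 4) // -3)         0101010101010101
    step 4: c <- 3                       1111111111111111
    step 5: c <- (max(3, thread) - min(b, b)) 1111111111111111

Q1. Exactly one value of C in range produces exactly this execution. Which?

Answer: C = 0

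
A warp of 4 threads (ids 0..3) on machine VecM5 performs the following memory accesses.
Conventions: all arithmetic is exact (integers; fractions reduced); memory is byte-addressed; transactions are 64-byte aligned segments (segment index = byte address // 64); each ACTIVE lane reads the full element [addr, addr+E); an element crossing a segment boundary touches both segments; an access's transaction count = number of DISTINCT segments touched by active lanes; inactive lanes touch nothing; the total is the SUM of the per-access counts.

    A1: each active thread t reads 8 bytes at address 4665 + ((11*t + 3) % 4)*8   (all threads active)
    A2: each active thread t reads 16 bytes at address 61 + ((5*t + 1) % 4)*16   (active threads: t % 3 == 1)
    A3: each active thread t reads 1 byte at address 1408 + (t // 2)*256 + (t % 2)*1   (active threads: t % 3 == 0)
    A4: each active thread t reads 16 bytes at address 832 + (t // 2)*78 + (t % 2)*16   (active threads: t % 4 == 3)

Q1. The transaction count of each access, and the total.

A1: 2 transactions
A2: 1 transaction
A3: 2 transactions
A4: 1 transaction

Answer: 2,1,2,1; total 6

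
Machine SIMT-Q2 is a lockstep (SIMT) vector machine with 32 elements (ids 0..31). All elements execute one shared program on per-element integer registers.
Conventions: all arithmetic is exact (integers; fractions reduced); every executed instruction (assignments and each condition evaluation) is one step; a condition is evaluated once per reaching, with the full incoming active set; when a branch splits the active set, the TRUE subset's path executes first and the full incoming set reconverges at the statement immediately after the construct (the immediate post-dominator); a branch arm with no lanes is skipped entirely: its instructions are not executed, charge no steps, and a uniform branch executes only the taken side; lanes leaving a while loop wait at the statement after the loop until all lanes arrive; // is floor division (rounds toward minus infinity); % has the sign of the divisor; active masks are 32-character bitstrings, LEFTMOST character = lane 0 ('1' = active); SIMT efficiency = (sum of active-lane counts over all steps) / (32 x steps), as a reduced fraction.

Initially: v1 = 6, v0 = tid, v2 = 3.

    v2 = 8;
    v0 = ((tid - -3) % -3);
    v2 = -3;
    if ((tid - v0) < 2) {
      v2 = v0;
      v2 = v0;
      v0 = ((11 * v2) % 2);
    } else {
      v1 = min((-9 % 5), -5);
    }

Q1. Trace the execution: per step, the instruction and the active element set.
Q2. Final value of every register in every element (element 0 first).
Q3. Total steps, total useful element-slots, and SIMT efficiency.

step 0: v2 <- 8                      11111111111111111111111111111111
step 1: v0 <- ((tid - -3) % -3)      11111111111111111111111111111111
step 2: v2 <- -3                     11111111111111111111111111111111
step 3: eval ((tid - v0) < 2)        11111111111111111111111111111111
step 4: v2 <- v0                     10000000000000000000000000000000
step 5: v2 <- v0                     10000000000000000000000000000000
step 6: v0 <- ((11 * v2) % 2)        10000000000000000000000000000000
step 7: v1 <- min((-9 % 5), -5)      01111111111111111111111111111111

Answer: 8 steps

v1: 6,-5,-5,-5,-5,-5,-5,-5,-5,-5,-5,-5,-5,-5,-5,-5,-5,-5,-5,-5,-5,-5,-5,-5,-5,-5,-5,-5,-5,-5,-5,-5
v0: 0,-2,-1,0,-2,-1,0,-2,-1,0,-2,-1,0,-2,-1,0,-2,-1,0,-2,-1,0,-2,-1,0,-2,-1,0,-2,-1,0,-2
v2: 0,-3,-3,-3,-3,-3,-3,-3,-3,-3,-3,-3,-3,-3,-3,-3,-3,-3,-3,-3,-3,-3,-3,-3,-3,-3,-3,-3,-3,-3,-3,-3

steps = 8; useful = 162; efficiency = 162/256 = 81/128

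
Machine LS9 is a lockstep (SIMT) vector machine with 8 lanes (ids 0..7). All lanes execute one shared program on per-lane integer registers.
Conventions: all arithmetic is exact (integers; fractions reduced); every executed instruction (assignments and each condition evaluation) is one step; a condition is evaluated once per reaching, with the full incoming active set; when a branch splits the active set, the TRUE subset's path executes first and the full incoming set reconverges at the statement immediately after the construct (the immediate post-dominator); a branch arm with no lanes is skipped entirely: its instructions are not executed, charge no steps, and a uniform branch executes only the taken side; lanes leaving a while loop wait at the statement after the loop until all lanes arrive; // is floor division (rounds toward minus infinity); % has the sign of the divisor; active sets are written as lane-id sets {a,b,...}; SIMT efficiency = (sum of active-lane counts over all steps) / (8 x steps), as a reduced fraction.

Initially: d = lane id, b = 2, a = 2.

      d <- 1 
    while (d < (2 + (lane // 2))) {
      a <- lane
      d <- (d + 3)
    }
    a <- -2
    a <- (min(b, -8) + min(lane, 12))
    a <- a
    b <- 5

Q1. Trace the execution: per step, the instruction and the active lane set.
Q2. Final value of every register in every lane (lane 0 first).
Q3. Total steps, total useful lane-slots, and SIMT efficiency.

step 0: d <- 1                       {0,1,2,3,4,5,6,7}
step 1: eval (d < (2 + (lane // 2))) {0,1,2,3,4,5,6,7}
step 2: a <- lane                    {0,1,2,3,4,5,6,7}
step 3: d <- (d + 3)                 {0,1,2,3,4,5,6,7}
step 4: eval (d < (2 + (lane // 2))) {0,1,2,3,4,5,6,7}
step 5: a <- lane                    {6,7}
step 6: d <- (d + 3)                 {6,7}
step 7: eval (d < (2 + (lane // 2))) {6,7}
step 8: a <- -2                      {0,1,2,3,4,5,6,7}
step 9: a <- (min(b, -8) + min(lane, 12)) {0,1,2,3,4,5,6,7}
step 10: a <- a                       {0,1,2,3,4,5,6,7}
step 11: b <- 5                       {0,1,2,3,4,5,6,7}

Answer: 12 steps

d: 4,4,4,4,4,4,7,7
b: 5,5,5,5,5,5,5,5
a: -8,-7,-6,-5,-4,-3,-2,-1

steps = 12; useful = 78; efficiency = 78/96 = 13/16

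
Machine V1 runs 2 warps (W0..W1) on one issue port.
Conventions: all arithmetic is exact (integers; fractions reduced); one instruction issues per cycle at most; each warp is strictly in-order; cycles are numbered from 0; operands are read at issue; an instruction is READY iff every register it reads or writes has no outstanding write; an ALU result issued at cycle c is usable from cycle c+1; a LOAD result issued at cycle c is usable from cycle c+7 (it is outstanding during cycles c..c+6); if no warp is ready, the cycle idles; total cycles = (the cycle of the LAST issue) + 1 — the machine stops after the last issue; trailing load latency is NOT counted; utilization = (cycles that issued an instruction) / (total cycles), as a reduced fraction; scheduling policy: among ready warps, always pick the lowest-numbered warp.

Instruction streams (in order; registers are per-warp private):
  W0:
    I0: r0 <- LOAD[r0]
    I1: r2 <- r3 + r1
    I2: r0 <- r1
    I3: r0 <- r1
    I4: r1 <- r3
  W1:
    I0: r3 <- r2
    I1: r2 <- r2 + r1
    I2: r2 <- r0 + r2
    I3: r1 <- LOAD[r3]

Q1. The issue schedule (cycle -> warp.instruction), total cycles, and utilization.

cycle 0: W0.I0
cycle 1: W0.I1
cycle 2: W1.I0
cycle 3: W1.I1
cycle 4: W1.I2
cycle 5: W1.I3
cycle 6: idle
cycle 7: W0.I2
cycle 8: W0.I3
cycle 9: W0.I4

Answer: 10 cycles, utilization 9/10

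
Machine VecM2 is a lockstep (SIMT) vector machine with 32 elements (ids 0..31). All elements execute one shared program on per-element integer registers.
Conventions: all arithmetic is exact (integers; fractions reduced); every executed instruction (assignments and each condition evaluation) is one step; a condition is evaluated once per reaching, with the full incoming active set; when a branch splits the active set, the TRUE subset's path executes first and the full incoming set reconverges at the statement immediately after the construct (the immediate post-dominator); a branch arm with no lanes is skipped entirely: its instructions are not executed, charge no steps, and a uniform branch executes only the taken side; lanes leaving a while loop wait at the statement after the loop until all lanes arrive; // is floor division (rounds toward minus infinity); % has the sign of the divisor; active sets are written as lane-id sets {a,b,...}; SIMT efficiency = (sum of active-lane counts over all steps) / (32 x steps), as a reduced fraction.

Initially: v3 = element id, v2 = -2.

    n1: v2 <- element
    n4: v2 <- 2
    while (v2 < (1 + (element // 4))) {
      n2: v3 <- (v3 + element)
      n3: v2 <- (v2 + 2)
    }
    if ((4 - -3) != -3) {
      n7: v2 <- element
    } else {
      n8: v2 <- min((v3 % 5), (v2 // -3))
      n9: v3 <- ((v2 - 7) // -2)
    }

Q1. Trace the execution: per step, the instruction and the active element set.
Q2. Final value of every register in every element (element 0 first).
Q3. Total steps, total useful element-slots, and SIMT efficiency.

step 0: v2 <- element                {0,1,2,3,4,5,6,7,8,9,10,11,12,13,14,15,16,17,18,19,20,21,22,23,24,25,26,27,28,29,30,31}
step 1: v2 <- 2                      {0,1,2,3,4,5,6,7,8,9,10,11,12,13,14,15,16,17,18,19,20,21,22,23,24,25,26,27,28,29,30,31}
step 2: eval (v2 < (1 + (element // 4))) {0,1,2,3,4,5,6,7,8,9,10,11,12,13,14,15,16,17,18,19,20,21,22,23,24,25,26,27,28,29,30,31}
step 3: v3 <- (v3 + element)         {8,9,10,11,12,13,14,15,16,17,18,19,20,21,22,23,24,25,26,27,28,29,30,31}
step 4: v2 <- (v2 + 2)               {8,9,10,11,12,13,14,15,16,17,18,19,20,21,22,23,24,25,26,27,28,29,30,31}
step 5: eval (v2 < (1 + (element // 4))) {8,9,10,11,12,13,14,15,16,17,18,19,20,21,22,23,24,25,26,27,28,29,30,31}
step 6: v3 <- (v3 + element)         {16,17,18,19,20,21,22,23,24,25,26,27,28,29,30,31}
step 7: v2 <- (v2 + 2)               {16,17,18,19,20,21,22,23,24,25,26,27,28,29,30,31}
step 8: eval (v2 < (1 + (element // 4))) {16,17,18,19,20,21,22,23,24,25,26,27,28,29,30,31}
step 9: v3 <- (v3 + element)         {24,25,26,27,28,29,30,31}
step 10: v2 <- (v2 + 2)               {24,25,26,27,28,29,30,31}
step 11: eval (v2 < (1 + (element // 4))) {24,25,26,27,28,29,30,31}
step 12: eval ((4 - -3) != -3)        {0,1,2,3,4,5,6,7,8,9,10,11,12,13,14,15,16,17,18,19,20,21,22,23,24,25,26,27,28,29,30,31}
step 13: v2 <- element                {0,1,2,3,4,5,6,7,8,9,10,11,12,13,14,15,16,17,18,19,20,21,22,23,24,25,26,27,28,29,30,31}

Answer: 14 steps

v3: 0,1,2,3,4,5,6,7,16,18,20,22,24,26,28,30,48,51,54,57,60,63,66,69,96,100,104,108,112,116,120,124
v2: 0,1,2,3,4,5,6,7,8,9,10,11,12,13,14,15,16,17,18,19,20,21,22,23,24,25,26,27,28,29,30,31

steps = 14; useful = 304; efficiency = 304/448 = 19/28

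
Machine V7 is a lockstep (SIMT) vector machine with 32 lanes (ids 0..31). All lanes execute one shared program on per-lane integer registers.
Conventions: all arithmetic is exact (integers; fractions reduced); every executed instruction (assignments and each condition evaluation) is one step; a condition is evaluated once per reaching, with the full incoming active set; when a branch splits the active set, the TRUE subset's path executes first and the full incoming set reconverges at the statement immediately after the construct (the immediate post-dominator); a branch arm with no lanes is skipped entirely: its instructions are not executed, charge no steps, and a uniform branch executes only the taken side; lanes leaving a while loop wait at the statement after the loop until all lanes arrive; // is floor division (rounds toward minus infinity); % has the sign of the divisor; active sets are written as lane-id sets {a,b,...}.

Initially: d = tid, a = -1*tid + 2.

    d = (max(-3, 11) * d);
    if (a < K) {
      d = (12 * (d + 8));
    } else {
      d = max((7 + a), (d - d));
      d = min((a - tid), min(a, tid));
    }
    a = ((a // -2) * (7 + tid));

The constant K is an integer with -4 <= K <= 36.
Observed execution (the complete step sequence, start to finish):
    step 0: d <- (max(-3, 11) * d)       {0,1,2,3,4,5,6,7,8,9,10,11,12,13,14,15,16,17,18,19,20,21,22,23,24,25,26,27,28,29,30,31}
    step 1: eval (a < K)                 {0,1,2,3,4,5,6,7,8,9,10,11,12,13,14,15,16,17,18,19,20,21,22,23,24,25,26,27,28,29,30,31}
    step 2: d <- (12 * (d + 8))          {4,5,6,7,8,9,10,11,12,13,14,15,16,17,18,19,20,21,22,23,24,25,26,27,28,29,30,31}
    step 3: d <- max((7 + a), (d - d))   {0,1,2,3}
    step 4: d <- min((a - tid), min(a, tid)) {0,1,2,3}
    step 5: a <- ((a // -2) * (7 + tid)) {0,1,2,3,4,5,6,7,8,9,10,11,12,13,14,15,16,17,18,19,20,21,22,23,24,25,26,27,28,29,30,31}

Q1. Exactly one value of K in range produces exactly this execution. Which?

Answer: K = -1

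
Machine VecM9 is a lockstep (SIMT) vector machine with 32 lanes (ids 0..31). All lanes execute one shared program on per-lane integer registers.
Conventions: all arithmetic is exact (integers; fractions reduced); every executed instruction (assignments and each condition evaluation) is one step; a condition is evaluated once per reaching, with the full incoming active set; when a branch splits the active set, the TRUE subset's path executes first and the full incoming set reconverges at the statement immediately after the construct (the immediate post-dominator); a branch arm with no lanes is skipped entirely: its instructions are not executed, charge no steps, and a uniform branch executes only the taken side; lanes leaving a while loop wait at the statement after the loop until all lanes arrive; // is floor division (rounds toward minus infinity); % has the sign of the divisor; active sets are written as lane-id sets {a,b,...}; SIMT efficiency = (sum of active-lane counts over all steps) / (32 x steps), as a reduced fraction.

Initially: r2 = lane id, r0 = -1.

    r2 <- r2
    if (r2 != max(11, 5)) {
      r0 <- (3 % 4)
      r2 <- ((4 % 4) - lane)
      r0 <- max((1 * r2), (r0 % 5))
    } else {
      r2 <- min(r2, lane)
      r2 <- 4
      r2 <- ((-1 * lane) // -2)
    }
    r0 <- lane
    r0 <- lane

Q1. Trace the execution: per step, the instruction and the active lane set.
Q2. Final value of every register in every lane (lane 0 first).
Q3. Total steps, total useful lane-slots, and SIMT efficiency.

step 0: r2 <- r2                     {0,1,2,3,4,5,6,7,8,9,10,11,12,13,14,15,16,17,18,19,20,21,22,23,24,25,26,27,28,29,30,31}
step 1: eval (r2 != max(11, 5))      {0,1,2,3,4,5,6,7,8,9,10,11,12,13,14,15,16,17,18,19,20,21,22,23,24,25,26,27,28,29,30,31}
step 2: r0 <- (3 % 4)                {0,1,2,3,4,5,6,7,8,9,10,12,13,14,15,16,17,18,19,20,21,22,23,24,25,26,27,28,29,30,31}
step 3: r2 <- ((4 % 4) - lane)       {0,1,2,3,4,5,6,7,8,9,10,12,13,14,15,16,17,18,19,20,21,22,23,24,25,26,27,28,29,30,31}
step 4: r0 <- max((1 * r2), (r0 % 5)) {0,1,2,3,4,5,6,7,8,9,10,12,13,14,15,16,17,18,19,20,21,22,23,24,25,26,27,28,29,30,31}
step 5: r2 <- min(r2, lane)          {11}
step 6: r2 <- 4                      {11}
step 7: r2 <- ((-1 * lane) // -2)    {11}
step 8: r0 <- lane                   {0,1,2,3,4,5,6,7,8,9,10,11,12,13,14,15,16,17,18,19,20,21,22,23,24,25,26,27,28,29,30,31}
step 9: r0 <- lane                   {0,1,2,3,4,5,6,7,8,9,10,11,12,13,14,15,16,17,18,19,20,21,22,23,24,25,26,27,28,29,30,31}

Answer: 10 steps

r2: 0,-1,-2,-3,-4,-5,-6,-7,-8,-9,-10,5,-12,-13,-14,-15,-16,-17,-18,-19,-20,-21,-22,-23,-24,-25,-26,-27,-28,-29,-30,-31
r0: 0,1,2,3,4,5,6,7,8,9,10,11,12,13,14,15,16,17,18,19,20,21,22,23,24,25,26,27,28,29,30,31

steps = 10; useful = 224; efficiency = 224/320 = 7/10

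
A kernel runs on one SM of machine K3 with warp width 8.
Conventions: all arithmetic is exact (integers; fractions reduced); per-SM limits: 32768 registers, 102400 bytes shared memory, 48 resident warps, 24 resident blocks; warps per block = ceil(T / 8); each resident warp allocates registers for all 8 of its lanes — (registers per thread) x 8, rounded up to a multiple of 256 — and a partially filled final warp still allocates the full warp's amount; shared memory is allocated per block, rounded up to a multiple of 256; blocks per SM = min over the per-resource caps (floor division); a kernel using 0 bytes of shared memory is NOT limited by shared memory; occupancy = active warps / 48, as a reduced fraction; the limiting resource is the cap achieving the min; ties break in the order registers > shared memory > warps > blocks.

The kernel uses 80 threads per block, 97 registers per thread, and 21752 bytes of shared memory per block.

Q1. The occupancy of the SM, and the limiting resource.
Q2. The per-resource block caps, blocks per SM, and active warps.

Answer: occupancy 5/8, limited by registers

registers: 3 blocks
shared memory: 4 blocks
warps: 4 blocks
blocks: 24 blocks

Answer: 3 blocks, 30 active warps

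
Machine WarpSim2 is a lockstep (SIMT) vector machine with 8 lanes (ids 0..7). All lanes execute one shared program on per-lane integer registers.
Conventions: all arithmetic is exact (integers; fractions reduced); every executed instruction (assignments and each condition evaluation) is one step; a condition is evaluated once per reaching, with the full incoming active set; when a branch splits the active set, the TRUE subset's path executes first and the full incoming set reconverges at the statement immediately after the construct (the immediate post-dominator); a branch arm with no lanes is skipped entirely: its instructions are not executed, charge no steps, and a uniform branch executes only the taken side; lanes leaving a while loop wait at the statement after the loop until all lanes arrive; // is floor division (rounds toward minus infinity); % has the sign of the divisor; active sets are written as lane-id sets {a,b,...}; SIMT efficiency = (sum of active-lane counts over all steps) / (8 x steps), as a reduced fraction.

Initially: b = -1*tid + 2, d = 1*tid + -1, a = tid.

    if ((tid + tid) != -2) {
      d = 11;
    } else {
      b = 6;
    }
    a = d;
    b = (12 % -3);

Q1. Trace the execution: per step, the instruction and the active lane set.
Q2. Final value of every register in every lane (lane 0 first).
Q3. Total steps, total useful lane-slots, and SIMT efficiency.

step 0: eval ((tid + tid) != -2)     {0,1,2,3,4,5,6,7}
step 1: d <- 11                      {0,1,2,3,4,5,6,7}
step 2: a <- d                       {0,1,2,3,4,5,6,7}
step 3: b <- (12 % -3)               {0,1,2,3,4,5,6,7}

Answer: 4 steps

b: 0,0,0,0,0,0,0,0
d: 11,11,11,11,11,11,11,11
a: 11,11,11,11,11,11,11,11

steps = 4; useful = 32; efficiency = 32/32 = 1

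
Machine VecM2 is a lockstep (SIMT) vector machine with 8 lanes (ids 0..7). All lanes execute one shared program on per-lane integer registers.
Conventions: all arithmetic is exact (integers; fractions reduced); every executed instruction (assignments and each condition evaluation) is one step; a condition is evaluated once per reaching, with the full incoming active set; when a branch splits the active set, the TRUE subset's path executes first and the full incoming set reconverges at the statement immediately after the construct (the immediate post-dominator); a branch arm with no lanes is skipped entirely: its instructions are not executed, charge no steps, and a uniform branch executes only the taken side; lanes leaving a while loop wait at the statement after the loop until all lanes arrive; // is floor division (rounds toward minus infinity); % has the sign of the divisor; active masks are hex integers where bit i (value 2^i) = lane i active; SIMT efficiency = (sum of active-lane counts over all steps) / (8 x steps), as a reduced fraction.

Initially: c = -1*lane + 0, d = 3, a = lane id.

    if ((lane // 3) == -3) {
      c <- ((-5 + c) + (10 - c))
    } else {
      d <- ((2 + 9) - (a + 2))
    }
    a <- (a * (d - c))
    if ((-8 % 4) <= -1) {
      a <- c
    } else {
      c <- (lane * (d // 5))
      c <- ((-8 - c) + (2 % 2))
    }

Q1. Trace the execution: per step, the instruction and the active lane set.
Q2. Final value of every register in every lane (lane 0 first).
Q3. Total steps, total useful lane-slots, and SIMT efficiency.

step 0: eval ((lane // 3) == -3)     0xff
step 1: d <- ((2 + 9) - (a + 2))     0xff
step 2: a <- (a * (d - c))           0xff
step 3: eval ((-8 % 4) <= -1)        0xff
step 4: c <- (lane * (d // 5))       0xff
step 5: c <- ((-8 - c) + (2 % 2))    0xff

Answer: 6 steps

c: -8,-9,-10,-11,-12,-8,-8,-8
d: 9,8,7,6,5,4,3,2
a: 0,9,18,27,36,45,54,63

steps = 6; useful = 48; efficiency = 48/48 = 1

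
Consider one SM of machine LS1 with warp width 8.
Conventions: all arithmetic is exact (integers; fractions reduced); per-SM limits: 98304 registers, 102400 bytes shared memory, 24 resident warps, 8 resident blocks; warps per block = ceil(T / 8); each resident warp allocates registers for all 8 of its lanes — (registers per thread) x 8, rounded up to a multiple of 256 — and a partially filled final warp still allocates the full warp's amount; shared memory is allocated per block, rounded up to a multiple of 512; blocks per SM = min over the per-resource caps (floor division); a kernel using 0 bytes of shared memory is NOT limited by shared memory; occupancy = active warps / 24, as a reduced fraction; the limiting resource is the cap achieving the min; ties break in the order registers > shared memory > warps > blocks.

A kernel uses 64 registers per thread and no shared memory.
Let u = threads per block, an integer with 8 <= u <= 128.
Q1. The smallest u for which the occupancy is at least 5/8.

Answer: u = 9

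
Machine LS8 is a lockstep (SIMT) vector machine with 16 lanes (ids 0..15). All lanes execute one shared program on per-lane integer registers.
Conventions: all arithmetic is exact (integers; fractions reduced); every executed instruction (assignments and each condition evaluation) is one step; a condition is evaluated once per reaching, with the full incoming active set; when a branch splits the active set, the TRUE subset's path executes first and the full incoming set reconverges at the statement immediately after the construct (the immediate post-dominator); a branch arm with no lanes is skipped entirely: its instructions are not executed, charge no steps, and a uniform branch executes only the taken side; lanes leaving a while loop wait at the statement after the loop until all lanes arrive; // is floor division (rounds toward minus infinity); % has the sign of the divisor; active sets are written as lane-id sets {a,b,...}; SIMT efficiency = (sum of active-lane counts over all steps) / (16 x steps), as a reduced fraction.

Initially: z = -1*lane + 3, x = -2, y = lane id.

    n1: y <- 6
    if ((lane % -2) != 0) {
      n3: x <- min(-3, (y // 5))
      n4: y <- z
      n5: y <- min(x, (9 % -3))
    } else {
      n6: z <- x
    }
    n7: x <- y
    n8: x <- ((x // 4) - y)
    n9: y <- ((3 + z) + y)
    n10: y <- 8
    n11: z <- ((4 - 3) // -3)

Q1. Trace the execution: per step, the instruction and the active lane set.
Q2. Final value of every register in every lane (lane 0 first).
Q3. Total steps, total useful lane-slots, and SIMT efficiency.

step 0: y <- 6                       {0,1,2,3,4,5,6,7,8,9,10,11,12,13,14,15}
step 1: eval ((lane % -2) != 0)      {0,1,2,3,4,5,6,7,8,9,10,11,12,13,14,15}
step 2: x <- min(-3, (y // 5))       {1,3,5,7,9,11,13,15}
step 3: y <- z                       {1,3,5,7,9,11,13,15}
step 4: y <- min(x, (9 % -3))        {1,3,5,7,9,11,13,15}
step 5: z <- x                       {0,2,4,6,8,10,12,14}
step 6: x <- y                       {0,1,2,3,4,5,6,7,8,9,10,11,12,13,14,15}
step 7: x <- ((x // 4) - y)          {0,1,2,3,4,5,6,7,8,9,10,11,12,13,14,15}
step 8: y <- ((3 + z) + y)           {0,1,2,3,4,5,6,7,8,9,10,11,12,13,14,15}
step 9: y <- 8                       {0,1,2,3,4,5,6,7,8,9,10,11,12,13,14,15}
step 10: z <- ((4 - 3) // -3)         {0,1,2,3,4,5,6,7,8,9,10,11,12,13,14,15}

Answer: 11 steps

z: -1,-1,-1,-1,-1,-1,-1,-1,-1,-1,-1,-1,-1,-1,-1,-1
x: -5,2,-5,2,-5,2,-5,2,-5,2,-5,2,-5,2,-5,2
y: 8,8,8,8,8,8,8,8,8,8,8,8,8,8,8,8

steps = 11; useful = 144; efficiency = 144/176 = 9/11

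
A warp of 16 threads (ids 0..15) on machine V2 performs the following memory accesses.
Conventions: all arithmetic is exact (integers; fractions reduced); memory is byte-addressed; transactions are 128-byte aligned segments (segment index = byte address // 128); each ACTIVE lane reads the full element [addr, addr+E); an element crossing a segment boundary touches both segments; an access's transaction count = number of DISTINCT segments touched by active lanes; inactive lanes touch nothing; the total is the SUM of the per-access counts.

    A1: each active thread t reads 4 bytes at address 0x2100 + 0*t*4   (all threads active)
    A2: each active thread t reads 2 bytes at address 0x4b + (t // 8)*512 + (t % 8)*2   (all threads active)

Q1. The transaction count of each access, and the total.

A1: 1 transaction
A2: 2 transactions

Answer: 1,2; total 3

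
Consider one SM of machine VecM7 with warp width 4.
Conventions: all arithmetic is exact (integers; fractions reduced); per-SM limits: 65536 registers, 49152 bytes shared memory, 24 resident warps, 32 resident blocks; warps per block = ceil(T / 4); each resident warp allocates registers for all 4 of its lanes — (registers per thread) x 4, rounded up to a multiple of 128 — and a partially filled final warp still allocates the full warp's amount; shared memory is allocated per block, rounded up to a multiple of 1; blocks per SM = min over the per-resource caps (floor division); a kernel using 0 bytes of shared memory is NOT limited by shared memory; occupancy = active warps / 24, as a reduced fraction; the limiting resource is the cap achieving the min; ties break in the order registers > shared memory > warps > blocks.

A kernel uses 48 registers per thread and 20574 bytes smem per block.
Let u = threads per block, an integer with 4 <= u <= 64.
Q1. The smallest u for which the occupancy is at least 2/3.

Answer: u = 29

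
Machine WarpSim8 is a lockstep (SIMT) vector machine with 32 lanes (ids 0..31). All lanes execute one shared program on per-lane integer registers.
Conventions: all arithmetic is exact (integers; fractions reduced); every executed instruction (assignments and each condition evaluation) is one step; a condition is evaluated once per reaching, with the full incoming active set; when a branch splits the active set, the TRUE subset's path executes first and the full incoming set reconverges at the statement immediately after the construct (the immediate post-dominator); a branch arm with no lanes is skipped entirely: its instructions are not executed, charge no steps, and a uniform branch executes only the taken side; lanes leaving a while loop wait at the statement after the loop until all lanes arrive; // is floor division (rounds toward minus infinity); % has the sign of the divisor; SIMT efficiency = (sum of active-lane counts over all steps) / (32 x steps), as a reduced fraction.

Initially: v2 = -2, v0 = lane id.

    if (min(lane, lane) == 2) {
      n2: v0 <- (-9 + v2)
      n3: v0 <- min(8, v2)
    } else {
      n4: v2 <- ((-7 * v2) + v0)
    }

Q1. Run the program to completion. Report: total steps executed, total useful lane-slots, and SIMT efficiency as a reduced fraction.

Answer: 4 steps, 65 useful, 65/128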